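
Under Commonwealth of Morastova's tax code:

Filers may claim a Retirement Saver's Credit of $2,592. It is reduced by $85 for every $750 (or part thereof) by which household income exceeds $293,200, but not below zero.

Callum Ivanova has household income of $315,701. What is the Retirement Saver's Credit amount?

$0

Retirement Saver's Credit: income exceeds $293,200 by $22,501 → 31 increments × $85 = $2,635 ≥ base, so the credit is $0.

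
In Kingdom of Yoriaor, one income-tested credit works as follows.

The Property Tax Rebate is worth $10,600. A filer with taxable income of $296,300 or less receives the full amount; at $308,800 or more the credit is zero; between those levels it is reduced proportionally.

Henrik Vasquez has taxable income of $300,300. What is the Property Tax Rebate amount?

Property Tax Rebate: $300,300 is $4,000 into a $12,500 phase-out range, leaving 8,500/12,500 of the credit: $10,600 × 8,500/12,500 = $7,208.

$7,208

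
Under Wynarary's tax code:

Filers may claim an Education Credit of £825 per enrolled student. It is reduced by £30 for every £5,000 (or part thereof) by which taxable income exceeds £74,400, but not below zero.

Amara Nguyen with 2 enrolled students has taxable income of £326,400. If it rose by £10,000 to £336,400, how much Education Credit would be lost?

£60

At £326,400 — base = 2 × £825 = £1,650. income exceeds £74,400 by £252,000, which is 51 full-or-partial £5,000 increments; reduction = 51 × £30 = £1,530, leaving £120.
At £336,400 — base = 2 × £825 = £1,650. income exceeds £74,400 by £262,000, which is 53 full-or-partial £5,000 increments; reduction = 53 × £30 = £1,590, leaving £60.
Lost: £120 − £60 = £60.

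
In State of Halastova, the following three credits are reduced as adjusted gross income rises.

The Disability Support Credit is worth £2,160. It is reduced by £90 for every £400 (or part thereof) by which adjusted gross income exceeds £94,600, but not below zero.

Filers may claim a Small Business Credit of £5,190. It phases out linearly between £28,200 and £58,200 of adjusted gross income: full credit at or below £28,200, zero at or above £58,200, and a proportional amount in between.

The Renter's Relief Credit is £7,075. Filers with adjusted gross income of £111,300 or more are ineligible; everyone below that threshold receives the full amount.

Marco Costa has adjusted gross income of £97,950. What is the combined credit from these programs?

£8,425

Disability Support Credit: income exceeds £94,600 by £3,350, which is 9 full-or-partial £400 increments; reduction = 9 × £90 = £810, leaving £1,350.
Small Business Credit: £97,950 is at or above £58,200, so the credit is £0.
Renter's Relief Credit: £97,950 is below the £111,300 cutoff, so the full £7,075 applies.
Total: £1,350 + £0 + £7,075 = £8,425.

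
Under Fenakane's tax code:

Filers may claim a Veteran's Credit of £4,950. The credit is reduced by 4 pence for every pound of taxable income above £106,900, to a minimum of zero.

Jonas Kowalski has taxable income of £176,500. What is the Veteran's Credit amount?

Veteran's Credit: 4% of the £69,600 excess over £106,900 is £2,784; credit = £4,950 − £2,784 = £2,166.

£2,166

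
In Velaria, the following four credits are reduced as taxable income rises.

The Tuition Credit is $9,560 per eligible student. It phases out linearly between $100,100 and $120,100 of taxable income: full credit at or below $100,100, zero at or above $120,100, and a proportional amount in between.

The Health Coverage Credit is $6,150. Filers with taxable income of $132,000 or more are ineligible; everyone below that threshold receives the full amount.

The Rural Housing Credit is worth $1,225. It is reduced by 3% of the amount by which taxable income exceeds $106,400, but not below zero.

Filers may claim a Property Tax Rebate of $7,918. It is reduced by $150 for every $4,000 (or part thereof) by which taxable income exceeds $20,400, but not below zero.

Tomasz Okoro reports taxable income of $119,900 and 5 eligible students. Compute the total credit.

$11,616

Tuition Credit: base = 5 × $9,560 = $47,800. $119,900 is $19,800 into a $20,000 phase-out range, leaving 200/20,000 of the credit: $47,800 × 200/20,000 = $478.
Health Coverage Credit: $119,900 is below the $132,000 cutoff, so the full $6,150 applies.
Rural Housing Credit: 3% of the $13,500 excess over $106,400 is $405; credit = $1,225 − $405 = $820.
Property Tax Rebate: income exceeds $20,400 by $99,500, which is 25 full-or-partial $4,000 increments; reduction = 25 × $150 = $3,750, leaving $4,168.
Total: $478 + $6,150 + $820 + $4,168 = $11,616.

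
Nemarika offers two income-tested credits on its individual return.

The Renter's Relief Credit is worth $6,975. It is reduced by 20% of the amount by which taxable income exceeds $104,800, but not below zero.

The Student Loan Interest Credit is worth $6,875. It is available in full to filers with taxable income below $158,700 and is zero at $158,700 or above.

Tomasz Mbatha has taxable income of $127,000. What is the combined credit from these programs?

$9,410

Renter's Relief Credit: 20% of the $22,200 excess over $104,800 is $4,440; credit = $6,975 − $4,440 = $2,535.
Student Loan Interest Credit: $127,000 is below the $158,700 cutoff, so the full $6,875 applies.
Total: $2,535 + $6,875 = $9,410.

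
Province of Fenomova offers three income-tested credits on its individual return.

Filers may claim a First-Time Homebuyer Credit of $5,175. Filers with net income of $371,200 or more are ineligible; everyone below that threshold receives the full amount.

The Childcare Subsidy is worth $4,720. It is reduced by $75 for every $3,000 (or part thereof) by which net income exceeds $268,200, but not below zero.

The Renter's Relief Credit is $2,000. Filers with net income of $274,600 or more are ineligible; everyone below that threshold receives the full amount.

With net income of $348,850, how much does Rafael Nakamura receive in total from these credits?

$7,870

First-Time Homebuyer Credit: $348,850 is below the $371,200 cutoff, so the full $5,175 applies.
Childcare Subsidy: income exceeds $268,200 by $80,650, which is 27 full-or-partial $3,000 increments; reduction = 27 × $75 = $2,025, leaving $2,695.
Renter's Relief Credit: $348,850 meets or exceeds the $274,600 cutoff, so the credit is $0.
Total: $5,175 + $2,695 + $0 = $7,870.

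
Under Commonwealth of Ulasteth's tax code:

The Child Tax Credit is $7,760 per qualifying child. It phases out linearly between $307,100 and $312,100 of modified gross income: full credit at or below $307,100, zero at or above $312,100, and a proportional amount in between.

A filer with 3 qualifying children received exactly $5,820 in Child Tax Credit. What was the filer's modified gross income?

$310,850

Full credit = 3 × $7,760 = $23,280.
$5,820 is 5,820/23,280 of the full $23,280, so 17,460/23,280 of the $5,000 range has been used: income = $307,100 + $5,000 × 17,460/23,280 = $310,850.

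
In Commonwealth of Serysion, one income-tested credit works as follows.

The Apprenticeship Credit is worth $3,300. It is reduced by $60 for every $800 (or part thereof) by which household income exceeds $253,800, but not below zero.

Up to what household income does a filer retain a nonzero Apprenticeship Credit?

$297,000

After 54 increments the reduction is 54 × $60 = $3,240, leaving $60; one more increment wipes it out. Increment 54 ends at excess 54 × $800 = $43,200, so the highest qualifying income is $253,800 + $43,200 = $297,000.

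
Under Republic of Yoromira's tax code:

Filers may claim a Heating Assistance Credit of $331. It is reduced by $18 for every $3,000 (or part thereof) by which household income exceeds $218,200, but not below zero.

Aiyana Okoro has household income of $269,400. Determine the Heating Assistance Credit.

Heating Assistance Credit: income exceeds $218,200 by $51,200, which is 18 full-or-partial $3,000 increments; reduction = 18 × $18 = $324, leaving $7.

$7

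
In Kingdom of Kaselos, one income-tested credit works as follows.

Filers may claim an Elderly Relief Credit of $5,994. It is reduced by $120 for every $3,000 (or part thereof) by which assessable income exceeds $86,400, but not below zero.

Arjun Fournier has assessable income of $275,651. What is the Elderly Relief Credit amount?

$0

Elderly Relief Credit: income exceeds $86,400 by $189,251 → 64 increments × $120 = $7,680 ≥ base, so the credit is $0.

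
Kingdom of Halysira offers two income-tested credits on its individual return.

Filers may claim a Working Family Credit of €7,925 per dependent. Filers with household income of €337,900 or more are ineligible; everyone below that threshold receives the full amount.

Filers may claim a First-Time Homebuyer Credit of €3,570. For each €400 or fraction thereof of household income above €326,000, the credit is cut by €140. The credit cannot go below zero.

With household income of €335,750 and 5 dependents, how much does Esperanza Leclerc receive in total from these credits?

€39,695

Working Family Credit: base = 5 × €7,925 = €39,625. €335,750 is below the €337,900 cutoff, so the full €39,625 applies.
First-Time Homebuyer Credit: income exceeds €326,000 by €9,750, which is 25 full-or-partial €400 increments; reduction = 25 × €140 = €3,500, leaving €70.
Total: €39,625 + €70 = €39,695.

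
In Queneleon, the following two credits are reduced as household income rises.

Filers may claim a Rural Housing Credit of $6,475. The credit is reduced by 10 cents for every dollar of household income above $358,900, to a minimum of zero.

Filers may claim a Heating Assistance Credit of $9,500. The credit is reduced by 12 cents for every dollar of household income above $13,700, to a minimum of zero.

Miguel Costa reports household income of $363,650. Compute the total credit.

Rural Housing Credit: 10% of the $4,750 excess over $358,900 is $475; credit = $6,475 − $475 = $6,000.
Heating Assistance Credit: 12% of the $349,950 excess over $13,700 is $41,994 ≥ base, so the credit is $0.
Total: $6,000 + $0 = $6,000.

$6,000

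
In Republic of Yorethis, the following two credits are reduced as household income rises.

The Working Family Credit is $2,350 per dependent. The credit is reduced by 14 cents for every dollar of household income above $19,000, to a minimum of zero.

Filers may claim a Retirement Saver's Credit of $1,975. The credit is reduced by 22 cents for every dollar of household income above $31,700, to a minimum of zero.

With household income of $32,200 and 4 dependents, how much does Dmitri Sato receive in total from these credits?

$9,417

Working Family Credit: base = 4 × $2,350 = $9,400. 14% of the $13,200 excess over $19,000 is $1,848; credit = $9,400 − $1,848 = $7,552.
Retirement Saver's Credit: 22% of the $500 excess over $31,700 is $110; credit = $1,975 − $110 = $1,865.
Total: $7,552 + $1,865 = $9,417.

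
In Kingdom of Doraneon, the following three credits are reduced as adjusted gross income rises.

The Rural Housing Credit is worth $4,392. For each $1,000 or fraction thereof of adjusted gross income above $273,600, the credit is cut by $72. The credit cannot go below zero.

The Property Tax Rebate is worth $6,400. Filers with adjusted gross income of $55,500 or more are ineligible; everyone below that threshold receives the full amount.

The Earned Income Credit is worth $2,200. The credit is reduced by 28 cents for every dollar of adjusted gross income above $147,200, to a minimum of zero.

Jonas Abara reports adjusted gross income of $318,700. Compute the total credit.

Rural Housing Credit: income exceeds $273,600 by $45,100, which is 46 full-or-partial $1,000 increments; reduction = 46 × $72 = $3,312, leaving $1,080.
Property Tax Rebate: $318,700 meets or exceeds the $55,500 cutoff, so the credit is $0.
Earned Income Credit: 28% of the $171,500 excess over $147,200 is $48,020 ≥ base, so the credit is $0.
Total: $1,080 + $0 + $0 = $1,080.

$1,080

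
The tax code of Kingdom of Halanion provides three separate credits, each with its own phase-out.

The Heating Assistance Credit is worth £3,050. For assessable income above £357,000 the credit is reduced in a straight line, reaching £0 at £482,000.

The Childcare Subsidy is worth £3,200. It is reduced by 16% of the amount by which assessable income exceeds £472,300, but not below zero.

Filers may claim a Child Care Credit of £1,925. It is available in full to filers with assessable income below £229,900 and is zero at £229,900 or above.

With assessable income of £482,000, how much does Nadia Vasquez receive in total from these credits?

Heating Assistance Credit: £482,000 is at or above £482,000, so the credit is £0.
Childcare Subsidy: 16% of the £9,700 excess over £472,300 is £1,552; credit = £3,200 − £1,552 = £1,648.
Child Care Credit: £482,000 meets or exceeds the £229,900 cutoff, so the credit is £0.
Total: £0 + £1,648 + £0 = £1,648.

£1,648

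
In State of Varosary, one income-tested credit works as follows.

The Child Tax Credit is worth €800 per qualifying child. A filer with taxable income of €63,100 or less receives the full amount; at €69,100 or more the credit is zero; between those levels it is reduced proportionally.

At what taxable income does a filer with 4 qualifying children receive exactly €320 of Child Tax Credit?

Full credit = 4 × €800 = €3,200.
€320 is 320/3,200 of the full €3,200, so 2,880/3,200 of the €6,000 range has been used: income = €63,100 + €6,000 × 2,880/3,200 = €68,500.

€68,500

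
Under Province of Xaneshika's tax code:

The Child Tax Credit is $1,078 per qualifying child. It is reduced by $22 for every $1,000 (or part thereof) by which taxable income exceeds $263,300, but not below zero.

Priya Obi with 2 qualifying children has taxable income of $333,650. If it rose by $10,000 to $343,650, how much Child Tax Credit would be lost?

$220

At $333,650 — base = 2 × $1,078 = $2,156. income exceeds $263,300 by $70,350, which is 71 full-or-partial $1,000 increments; reduction = 71 × $22 = $1,562, leaving $594.
At $343,650 — base = 2 × $1,078 = $2,156. income exceeds $263,300 by $80,350, which is 81 full-or-partial $1,000 increments; reduction = 81 × $22 = $1,782, leaving $374.
Lost: $594 − $374 = $220.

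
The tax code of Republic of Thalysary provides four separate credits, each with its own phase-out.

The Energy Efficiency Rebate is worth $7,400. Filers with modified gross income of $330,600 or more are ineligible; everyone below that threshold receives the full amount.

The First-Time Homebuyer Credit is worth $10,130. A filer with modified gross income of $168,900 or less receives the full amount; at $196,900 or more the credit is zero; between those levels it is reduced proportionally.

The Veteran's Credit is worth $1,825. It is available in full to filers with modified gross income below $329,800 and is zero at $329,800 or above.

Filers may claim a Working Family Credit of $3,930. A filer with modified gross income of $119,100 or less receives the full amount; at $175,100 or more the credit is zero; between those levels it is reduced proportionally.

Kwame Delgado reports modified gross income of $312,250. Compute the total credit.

Energy Efficiency Rebate: $312,250 is below the $330,600 cutoff, so the full $7,400 applies.
First-Time Homebuyer Credit: $312,250 is at or above $196,900, so the credit is $0.
Veteran's Credit: $312,250 is below the $329,800 cutoff, so the full $1,825 applies.
Working Family Credit: $312,250 is at or above $175,100, so the credit is $0.
Total: $7,400 + $0 + $1,825 + $0 = $9,225.

$9,225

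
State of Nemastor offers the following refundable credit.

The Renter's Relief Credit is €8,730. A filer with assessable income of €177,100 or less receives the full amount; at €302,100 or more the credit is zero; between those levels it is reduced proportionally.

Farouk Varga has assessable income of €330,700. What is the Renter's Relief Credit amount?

€0

Renter's Relief Credit: €330,700 is at or above €302,100, so the credit is €0.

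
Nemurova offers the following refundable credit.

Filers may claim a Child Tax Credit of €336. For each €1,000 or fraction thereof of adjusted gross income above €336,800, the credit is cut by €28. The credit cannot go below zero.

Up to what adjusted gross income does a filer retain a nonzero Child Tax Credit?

After 11 increments the reduction is 11 × €28 = €308, leaving €28; one more increment wipes it out. Increment 11 ends at excess 11 × €1,000 = €11,000, so the highest qualifying income is €336,800 + €11,000 = €347,800.

€347,800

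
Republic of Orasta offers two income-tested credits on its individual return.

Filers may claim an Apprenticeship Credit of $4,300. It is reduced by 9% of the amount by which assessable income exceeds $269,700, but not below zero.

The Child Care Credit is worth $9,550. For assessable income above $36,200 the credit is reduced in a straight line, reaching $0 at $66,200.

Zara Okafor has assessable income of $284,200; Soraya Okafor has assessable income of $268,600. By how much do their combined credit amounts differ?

Zara ($284,200): Apprenticeship Credit: 9% of the $14,500 excess over $269,700 is $1,305; credit = $4,300 − $1,305 = $2,995. Child Care Credit: $284,200 is at or above $66,200, so the credit is $0. total $2,995 + $0 = $2,995
Soraya ($268,600): Apprenticeship Credit: $268,600 is at or below the $269,700 threshold, so the full $4,300 applies. Child Care Credit: $268,600 is at or above $66,200, so the credit is $0. total $4,300 + $0 = $4,300
Difference: |$2,995 − $4,300| = $1,305.

$1,305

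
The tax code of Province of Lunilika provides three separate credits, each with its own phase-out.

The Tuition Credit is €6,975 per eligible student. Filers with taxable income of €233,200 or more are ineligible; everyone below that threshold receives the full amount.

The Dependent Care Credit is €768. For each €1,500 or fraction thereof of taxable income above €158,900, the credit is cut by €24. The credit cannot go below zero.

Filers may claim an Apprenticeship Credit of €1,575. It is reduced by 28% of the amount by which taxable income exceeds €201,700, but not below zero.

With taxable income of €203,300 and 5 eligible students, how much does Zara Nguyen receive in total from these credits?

€36,050

Tuition Credit: base = 5 × €6,975 = €34,875. €203,300 is below the €233,200 cutoff, so the full €34,875 applies.
Dependent Care Credit: income exceeds €158,900 by €44,400, which is 30 full-or-partial €1,500 increments; reduction = 30 × €24 = €720, leaving €48.
Apprenticeship Credit: 28% of the €1,600 excess over €201,700 is €448; credit = €1,575 − €448 = €1,127.
Total: €34,875 + €48 + €1,127 = €36,050.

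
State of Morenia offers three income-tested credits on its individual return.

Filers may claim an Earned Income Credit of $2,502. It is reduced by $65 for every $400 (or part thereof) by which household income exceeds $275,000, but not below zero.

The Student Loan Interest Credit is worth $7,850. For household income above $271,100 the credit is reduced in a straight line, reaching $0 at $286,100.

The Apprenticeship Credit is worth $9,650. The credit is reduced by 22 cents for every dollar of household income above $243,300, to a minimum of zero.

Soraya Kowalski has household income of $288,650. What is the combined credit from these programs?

Earned Income Credit: income exceeds $275,000 by $13,650, which is 35 full-or-partial $400 increments; reduction = 35 × $65 = $2,275, leaving $227.
Student Loan Interest Credit: $288,650 is at or above $286,100, so the credit is $0.
Apprenticeship Credit: 22% of the $45,350 excess over $243,300 is $9,977 ≥ base, so the credit is $0.
Total: $227 + $0 + $0 = $227.

$227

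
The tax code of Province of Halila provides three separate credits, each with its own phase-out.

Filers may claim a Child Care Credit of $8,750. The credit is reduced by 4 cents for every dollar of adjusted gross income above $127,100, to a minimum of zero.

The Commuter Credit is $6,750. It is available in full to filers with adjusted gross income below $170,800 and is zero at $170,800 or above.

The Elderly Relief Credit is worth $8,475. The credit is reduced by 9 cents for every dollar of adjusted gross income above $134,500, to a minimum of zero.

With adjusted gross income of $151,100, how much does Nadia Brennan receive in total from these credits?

$21,521

Child Care Credit: 4% of the $24,000 excess over $127,100 is $960; credit = $8,750 − $960 = $7,790.
Commuter Credit: $151,100 is below the $170,800 cutoff, so the full $6,750 applies.
Elderly Relief Credit: 9% of the $16,600 excess over $134,500 is $1,494; credit = $8,475 − $1,494 = $6,981.
Total: $7,790 + $6,750 + $6,981 = $21,521.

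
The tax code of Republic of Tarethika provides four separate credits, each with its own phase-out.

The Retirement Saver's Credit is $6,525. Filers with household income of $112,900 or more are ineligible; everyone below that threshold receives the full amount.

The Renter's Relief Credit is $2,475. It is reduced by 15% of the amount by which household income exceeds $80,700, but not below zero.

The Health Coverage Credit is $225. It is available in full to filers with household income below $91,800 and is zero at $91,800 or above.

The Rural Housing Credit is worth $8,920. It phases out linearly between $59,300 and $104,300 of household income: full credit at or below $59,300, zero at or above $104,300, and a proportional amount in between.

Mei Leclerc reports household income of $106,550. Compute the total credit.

Retirement Saver's Credit: $106,550 is below the $112,900 cutoff, so the full $6,525 applies.
Renter's Relief Credit: 15% of the $25,850 excess over $80,700 is $3,877.50 ≥ base, so the credit is $0.
Health Coverage Credit: $106,550 meets or exceeds the $91,800 cutoff, so the credit is $0.
Rural Housing Credit: $106,550 is at or above $104,300, so the credit is $0.
Total: $6,525 + $0 + $0 + $0 = $6,525.

$6,525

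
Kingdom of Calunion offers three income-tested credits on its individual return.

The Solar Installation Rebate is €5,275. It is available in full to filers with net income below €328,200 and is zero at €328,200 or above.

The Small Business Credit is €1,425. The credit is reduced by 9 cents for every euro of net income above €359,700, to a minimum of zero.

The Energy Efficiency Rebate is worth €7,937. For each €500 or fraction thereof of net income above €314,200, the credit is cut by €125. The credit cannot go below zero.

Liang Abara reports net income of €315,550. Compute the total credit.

€14,262

Solar Installation Rebate: €315,550 is below the €328,200 cutoff, so the full €5,275 applies.
Small Business Credit: €315,550 is at or below the €359,700 threshold, so the full €1,425 applies.
Energy Efficiency Rebate: income exceeds €314,200 by €1,350, which is 3 full-or-partial €500 increments; reduction = 3 × €125 = €375, leaving €7,562.
Total: €5,275 + €1,425 + €7,562 = €14,262.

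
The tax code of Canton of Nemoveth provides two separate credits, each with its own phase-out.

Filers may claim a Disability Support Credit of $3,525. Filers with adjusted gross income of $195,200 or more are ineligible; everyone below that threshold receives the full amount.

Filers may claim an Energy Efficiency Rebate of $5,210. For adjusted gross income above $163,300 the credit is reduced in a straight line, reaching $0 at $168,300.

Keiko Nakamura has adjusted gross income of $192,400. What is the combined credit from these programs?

$3,525

Disability Support Credit: $192,400 is below the $195,200 cutoff, so the full $3,525 applies.
Energy Efficiency Rebate: $192,400 is at or above $168,300, so the credit is $0.
Total: $3,525 + $0 = $3,525.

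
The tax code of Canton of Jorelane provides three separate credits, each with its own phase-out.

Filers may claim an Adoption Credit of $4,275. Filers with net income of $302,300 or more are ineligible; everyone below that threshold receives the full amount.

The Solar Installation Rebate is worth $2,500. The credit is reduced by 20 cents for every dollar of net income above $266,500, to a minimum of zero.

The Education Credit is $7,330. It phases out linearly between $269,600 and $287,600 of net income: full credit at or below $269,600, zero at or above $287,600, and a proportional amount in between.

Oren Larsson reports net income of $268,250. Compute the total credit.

$13,755

Adoption Credit: $268,250 is below the $302,300 cutoff, so the full $4,275 applies.
Solar Installation Rebate: 20% of the $1,750 excess over $266,500 is $350; credit = $2,500 − $350 = $2,150.
Education Credit: $268,250 is at or below the $269,600 threshold, so the full $7,330 applies.
Total: $4,275 + $2,150 + $7,330 = $13,755.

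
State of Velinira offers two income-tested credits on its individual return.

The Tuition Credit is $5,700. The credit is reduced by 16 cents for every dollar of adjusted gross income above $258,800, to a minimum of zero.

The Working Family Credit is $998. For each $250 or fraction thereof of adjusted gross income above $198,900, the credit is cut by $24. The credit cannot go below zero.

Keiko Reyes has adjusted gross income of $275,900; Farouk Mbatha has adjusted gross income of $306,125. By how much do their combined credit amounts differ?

$2,964

Keiko ($275,900): Tuition Credit: 16% of the $17,100 excess over $258,800 is $2,736; credit = $5,700 − $2,736 = $2,964. Working Family Credit: income exceeds $198,900 by $77,000 → 308 increments × $24 = $7,392 ≥ base, so the credit is $0. total $2,964 + $0 = $2,964
Farouk ($306,125): Tuition Credit: 16% of the $47,325 excess over $258,800 is $7,572 ≥ base, so the credit is $0. Working Family Credit: income exceeds $198,900 by $107,225 → 429 increments × $24 = $10,296 ≥ base, so the credit is $0. total $0 + $0 = $0
Difference: |$2,964 − $0| = $2,964.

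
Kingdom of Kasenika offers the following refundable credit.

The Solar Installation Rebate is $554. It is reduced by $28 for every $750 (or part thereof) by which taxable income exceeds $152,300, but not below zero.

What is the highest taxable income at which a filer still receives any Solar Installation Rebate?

After 19 increments the reduction is 19 × $28 = $532, leaving $22; one more increment wipes it out. Increment 19 ends at excess 19 × $750 = $14,250, so the highest qualifying income is $152,300 + $14,250 = $166,550.

$166,550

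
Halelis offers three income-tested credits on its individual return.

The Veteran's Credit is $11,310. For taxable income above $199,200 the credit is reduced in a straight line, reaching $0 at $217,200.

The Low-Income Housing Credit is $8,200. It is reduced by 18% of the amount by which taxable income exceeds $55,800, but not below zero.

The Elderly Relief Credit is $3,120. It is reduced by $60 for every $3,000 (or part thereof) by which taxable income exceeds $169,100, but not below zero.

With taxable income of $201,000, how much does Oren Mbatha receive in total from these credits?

$12,639

Veteran's Credit: $201,000 is $1,800 into a $18,000 phase-out range, leaving 16,200/18,000 of the credit: $11,310 × 16,200/18,000 = $10,179.
Low-Income Housing Credit: 18% of the $145,200 excess over $55,800 is $26,136 ≥ base, so the credit is $0.
Elderly Relief Credit: income exceeds $169,100 by $31,900, which is 11 full-or-partial $3,000 increments; reduction = 11 × $60 = $660, leaving $2,460.
Total: $10,179 + $0 + $2,460 = $12,639.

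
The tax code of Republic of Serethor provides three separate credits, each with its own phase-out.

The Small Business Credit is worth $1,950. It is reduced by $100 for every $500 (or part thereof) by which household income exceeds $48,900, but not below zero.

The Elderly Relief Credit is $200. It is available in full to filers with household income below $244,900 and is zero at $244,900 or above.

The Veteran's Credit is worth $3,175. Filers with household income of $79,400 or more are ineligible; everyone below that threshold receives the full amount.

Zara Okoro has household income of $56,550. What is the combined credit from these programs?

Small Business Credit: income exceeds $48,900 by $7,650, which is 16 full-or-partial $500 increments; reduction = 16 × $100 = $1,600, leaving $350.
Elderly Relief Credit: $56,550 is below the $244,900 cutoff, so the full $200 applies.
Veteran's Credit: $56,550 is below the $79,400 cutoff, so the full $3,175 applies.
Total: $350 + $200 + $3,175 = $3,725.

$3,725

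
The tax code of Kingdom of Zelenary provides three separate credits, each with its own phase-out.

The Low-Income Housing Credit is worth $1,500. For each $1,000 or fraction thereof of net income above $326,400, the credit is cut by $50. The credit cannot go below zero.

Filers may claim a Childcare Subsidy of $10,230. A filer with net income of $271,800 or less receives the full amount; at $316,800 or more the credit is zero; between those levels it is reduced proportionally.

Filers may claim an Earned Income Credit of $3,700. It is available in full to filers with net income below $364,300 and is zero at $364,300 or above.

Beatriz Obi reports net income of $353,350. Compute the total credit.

Low-Income Housing Credit: income exceeds $326,400 by $26,950, which is 27 full-or-partial $1,000 increments; reduction = 27 × $50 = $1,350, leaving $150.
Childcare Subsidy: $353,350 is at or above $316,800, so the credit is $0.
Earned Income Credit: $353,350 is below the $364,300 cutoff, so the full $3,700 applies.
Total: $150 + $0 + $3,700 = $3,850.

$3,850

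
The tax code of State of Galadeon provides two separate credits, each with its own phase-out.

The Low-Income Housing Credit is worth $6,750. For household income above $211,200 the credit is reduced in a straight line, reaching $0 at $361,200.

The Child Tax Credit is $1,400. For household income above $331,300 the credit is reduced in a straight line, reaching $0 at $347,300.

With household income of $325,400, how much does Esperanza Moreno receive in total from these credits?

Low-Income Housing Credit: $325,400 is $114,200 into a $150,000 phase-out range, leaving 35,800/150,000 of the credit: $6,750 × 35,800/150,000 = $1,611.
Child Tax Credit: $325,400 is at or below the $331,300 threshold, so the full $1,400 applies.
Total: $1,611 + $1,400 = $3,011.

$3,011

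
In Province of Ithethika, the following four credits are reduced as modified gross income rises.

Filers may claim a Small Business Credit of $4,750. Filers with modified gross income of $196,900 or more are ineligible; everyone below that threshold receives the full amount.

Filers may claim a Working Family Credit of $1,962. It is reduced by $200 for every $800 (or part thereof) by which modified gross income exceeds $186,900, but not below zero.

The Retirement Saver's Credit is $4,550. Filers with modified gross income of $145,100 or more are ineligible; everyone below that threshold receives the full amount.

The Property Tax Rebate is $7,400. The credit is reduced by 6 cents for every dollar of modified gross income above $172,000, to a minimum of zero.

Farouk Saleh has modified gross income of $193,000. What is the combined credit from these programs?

Small Business Credit: $193,000 is below the $196,900 cutoff, so the full $4,750 applies.
Working Family Credit: income exceeds $186,900 by $6,100, which is 8 full-or-partial $800 increments; reduction = 8 × $200 = $1,600, leaving $362.
Retirement Saver's Credit: $193,000 meets or exceeds the $145,100 cutoff, so the credit is $0.
Property Tax Rebate: 6% of the $21,000 excess over $172,000 is $1,260; credit = $7,400 − $1,260 = $6,140.
Total: $4,750 + $362 + $0 + $6,140 = $11,252.

$11,252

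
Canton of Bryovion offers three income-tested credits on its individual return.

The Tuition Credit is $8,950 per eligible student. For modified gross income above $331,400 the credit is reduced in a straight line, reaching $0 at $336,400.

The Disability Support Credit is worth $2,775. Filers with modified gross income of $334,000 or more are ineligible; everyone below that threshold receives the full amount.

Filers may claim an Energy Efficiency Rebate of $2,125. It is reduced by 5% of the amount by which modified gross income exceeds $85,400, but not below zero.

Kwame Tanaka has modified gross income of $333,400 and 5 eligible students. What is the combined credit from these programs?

Tuition Credit: base = 5 × $8,950 = $44,750. $333,400 is $2,000 into a $5,000 phase-out range, leaving 3,000/5,000 of the credit: $44,750 × 3,000/5,000 = $26,850.
Disability Support Credit: $333,400 is below the $334,000 cutoff, so the full $2,775 applies.
Energy Efficiency Rebate: 5% of the $248,000 excess over $85,400 is $12,400 ≥ base, so the credit is $0.
Total: $26,850 + $2,775 + $0 = $29,625.

$29,625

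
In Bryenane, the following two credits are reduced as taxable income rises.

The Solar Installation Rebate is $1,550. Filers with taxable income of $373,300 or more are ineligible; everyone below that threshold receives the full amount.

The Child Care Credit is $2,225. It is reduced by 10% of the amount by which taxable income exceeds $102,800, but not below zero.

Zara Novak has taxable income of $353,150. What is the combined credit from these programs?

$1,550

Solar Installation Rebate: $353,150 is below the $373,300 cutoff, so the full $1,550 applies.
Child Care Credit: 10% of the $250,350 excess over $102,800 is $25,035 ≥ base, so the credit is $0.
Total: $1,550 + $0 = $1,550.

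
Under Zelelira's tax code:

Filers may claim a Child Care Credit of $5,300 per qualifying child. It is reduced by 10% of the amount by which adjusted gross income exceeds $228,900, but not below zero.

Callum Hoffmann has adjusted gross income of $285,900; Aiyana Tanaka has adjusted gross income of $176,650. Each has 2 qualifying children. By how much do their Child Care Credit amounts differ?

Callum ($285,900): Child Care Credit: base = 2 × $5,300 = $10,600. 10% of the $57,000 excess over $228,900 is $5,700; credit = $10,600 − $5,700 = $4,900.
Aiyana ($176,650): Child Care Credit: base = 2 × $5,300 = $10,600. $176,650 is at or below the $228,900 threshold, so the full $10,600 applies.
Difference: |$4,900 − $10,600| = $5,700.

$5,700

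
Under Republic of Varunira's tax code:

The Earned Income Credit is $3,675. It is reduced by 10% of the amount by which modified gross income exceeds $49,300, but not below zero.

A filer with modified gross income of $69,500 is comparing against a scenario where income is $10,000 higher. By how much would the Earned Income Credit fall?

At $69,500 — 10% of the $20,200 excess over $49,300 is $2,020; credit = $3,675 − $2,020 = $1,655.
At $79,500 — 10% of the $30,200 excess over $49,300 is $3,020; credit = $3,675 − $3,020 = $655.
Lost: $1,655 − $655 = $1,000.

$1,000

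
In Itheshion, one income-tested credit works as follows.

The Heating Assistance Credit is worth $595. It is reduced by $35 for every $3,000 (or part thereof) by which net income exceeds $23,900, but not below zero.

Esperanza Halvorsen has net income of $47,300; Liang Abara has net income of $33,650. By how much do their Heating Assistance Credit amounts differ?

Esperanza ($47,300): Heating Assistance Credit: income exceeds $23,900 by $23,400, which is 8 full-or-partial $3,000 increments; reduction = 8 × $35 = $280, leaving $315.
Liang ($33,650): Heating Assistance Credit: income exceeds $23,900 by $9,750, which is 4 full-or-partial $3,000 increments; reduction = 4 × $35 = $140, leaving $455.
Difference: |$315 − $455| = $140.

$140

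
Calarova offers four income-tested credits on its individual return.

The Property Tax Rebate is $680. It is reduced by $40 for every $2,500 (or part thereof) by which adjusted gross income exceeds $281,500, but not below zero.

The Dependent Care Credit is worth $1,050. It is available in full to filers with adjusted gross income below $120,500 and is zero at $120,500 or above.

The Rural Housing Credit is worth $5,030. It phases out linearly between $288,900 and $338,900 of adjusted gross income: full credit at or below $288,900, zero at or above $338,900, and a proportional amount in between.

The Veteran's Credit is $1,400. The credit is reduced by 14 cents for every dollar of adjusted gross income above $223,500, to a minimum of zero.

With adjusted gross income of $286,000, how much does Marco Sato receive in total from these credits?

Property Tax Rebate: income exceeds $281,500 by $4,500, which is 2 full-or-partial $2,500 increments; reduction = 2 × $40 = $80, leaving $600.
Dependent Care Credit: $286,000 meets or exceeds the $120,500 cutoff, so the credit is $0.
Rural Housing Credit: $286,000 is at or below the $288,900 threshold, so the full $5,030 applies.
Veteran's Credit: 14% of the $62,500 excess over $223,500 is $8,750 ≥ base, so the credit is $0.
Total: $600 + $0 + $5,030 + $0 = $5,630.

$5,630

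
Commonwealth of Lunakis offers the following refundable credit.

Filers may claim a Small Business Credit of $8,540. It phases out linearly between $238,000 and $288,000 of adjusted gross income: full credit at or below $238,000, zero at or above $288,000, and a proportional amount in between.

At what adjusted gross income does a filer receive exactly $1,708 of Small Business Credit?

$1,708 is 1,708/8,540 of the full $8,540, so 6,832/8,540 of the $50,000 range has been used: income = $238,000 + $50,000 × 6,832/8,540 = $278,000.

$278,000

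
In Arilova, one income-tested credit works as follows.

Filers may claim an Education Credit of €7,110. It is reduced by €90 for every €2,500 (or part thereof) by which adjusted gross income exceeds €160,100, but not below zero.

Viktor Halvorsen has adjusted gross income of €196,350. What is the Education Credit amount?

€5,760

Education Credit: income exceeds €160,100 by €36,250, which is 15 full-or-partial €2,500 increments; reduction = 15 × €90 = €1,350, leaving €5,760.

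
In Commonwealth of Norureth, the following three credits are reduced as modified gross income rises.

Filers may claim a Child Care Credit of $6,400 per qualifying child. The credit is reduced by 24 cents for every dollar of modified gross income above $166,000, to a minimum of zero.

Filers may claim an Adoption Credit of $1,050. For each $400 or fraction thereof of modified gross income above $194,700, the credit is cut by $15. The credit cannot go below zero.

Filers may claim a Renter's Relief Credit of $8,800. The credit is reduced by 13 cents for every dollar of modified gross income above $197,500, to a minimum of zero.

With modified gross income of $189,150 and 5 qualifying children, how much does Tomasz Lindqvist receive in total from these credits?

Child Care Credit: base = 5 × $6,400 = $32,000. 24% of the $23,150 excess over $166,000 is $5,556; credit = $32,000 − $5,556 = $26,444.
Adoption Credit: $189,150 is at or below the $194,700 threshold, so the full $1,050 applies.
Renter's Relief Credit: $189,150 is at or below the $197,500 threshold, so the full $8,800 applies.
Total: $26,444 + $1,050 + $8,800 = $36,294.

$36,294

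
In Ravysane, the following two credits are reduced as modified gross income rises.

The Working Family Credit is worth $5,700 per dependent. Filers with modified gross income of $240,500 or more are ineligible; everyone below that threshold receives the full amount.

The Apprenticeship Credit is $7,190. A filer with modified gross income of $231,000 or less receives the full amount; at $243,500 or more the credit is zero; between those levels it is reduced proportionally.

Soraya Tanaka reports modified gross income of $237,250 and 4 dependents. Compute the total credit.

Working Family Credit: base = 4 × $5,700 = $22,800. $237,250 is below the $240,500 cutoff, so the full $22,800 applies.
Apprenticeship Credit: $237,250 is $6,250 into a $12,500 phase-out range, leaving 6,250/12,500 of the credit: $7,190 × 6,250/12,500 = $3,595.
Total: $22,800 + $3,595 = $26,395.

$26,395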